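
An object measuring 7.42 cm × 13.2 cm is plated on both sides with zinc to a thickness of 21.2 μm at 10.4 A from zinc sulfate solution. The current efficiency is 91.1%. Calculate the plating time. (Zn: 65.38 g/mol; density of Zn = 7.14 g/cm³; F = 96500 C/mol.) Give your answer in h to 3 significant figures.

0.257 h

Plated area = 2 × 7.42 × 13.2 = 195.9 cm²
Volume = 195.9 × 21.2×10⁻⁴ cm = 0.4153 cm³
m(Zn) = 0.4153 × 7.14 = 2.965 g
n(Zn) = 2.965 / 65.38 = 0.04535 mol; n(e⁻) = 2 × 0.04535 = 0.09070 mol
Q = 0.09070 × 96500 / 0.911 = 9608 C
t = 9608 / 10.4 = 923.8 s = 0.257 h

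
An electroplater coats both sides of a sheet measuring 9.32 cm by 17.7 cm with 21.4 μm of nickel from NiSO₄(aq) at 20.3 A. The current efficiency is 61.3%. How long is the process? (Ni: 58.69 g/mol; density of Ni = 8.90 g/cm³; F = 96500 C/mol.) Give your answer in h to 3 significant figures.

Plated area = 2 × 9.32 × 17.7 = 329.9 cm²
Volume = 329.9 × 21.4×10⁻⁴ cm = 0.7060 cm³
m(Ni) = 0.7060 × 8.90 = 6.283 g
n(Ni) = 6.283 / 58.69 = 0.1071 mol; n(e⁻) = 2 × 0.1071 = 0.2142 mol
Q = 0.2142 × 96500 / 0.613 = 33720 C
t = 33720 / 20.3 = 1661 s = 0.461 h

0.461 h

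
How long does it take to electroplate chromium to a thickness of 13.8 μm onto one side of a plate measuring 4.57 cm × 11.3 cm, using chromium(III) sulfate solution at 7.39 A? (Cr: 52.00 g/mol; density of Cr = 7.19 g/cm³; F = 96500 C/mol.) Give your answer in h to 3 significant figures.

Plated area = 4.57 × 11.3 = 51.64 cm²
Volume = 51.64 × 13.8×10⁻⁴ cm = 0.07126 cm³
m(Cr) = 0.07126 × 7.19 = 0.5124 g
n(Cr) = 0.5124 / 52.00 = 0.009854 mol; n(e⁻) = 3 × 0.009854 = 0.02956 mol
Q = 0.02956 × 96500 = 2853 C
t = 2853 / 7.39 = 386.1 s = 0.107 h

0.107 h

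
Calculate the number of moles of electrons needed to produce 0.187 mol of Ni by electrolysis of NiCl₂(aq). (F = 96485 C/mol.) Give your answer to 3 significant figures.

Ni²⁺ + 2e⁻ → Ni, so n(e⁻) = 2 × 0.187 = 0.3740 mol

0.374 mol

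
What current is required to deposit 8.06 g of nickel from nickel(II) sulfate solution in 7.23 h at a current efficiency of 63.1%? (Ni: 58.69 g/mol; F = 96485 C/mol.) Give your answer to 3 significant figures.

1.61 A

n(Ni) = 8.06 / 58.69 = 0.1373 mol
Ni²⁺ + 2e⁻ → Ni, so n(e⁻) = 2 × 0.1373 = 0.2746 mol
Q = 0.2746 × 96485 / 0.631 = 41990 C
I = Q / t = 41990 / 26028 s = 1.61 A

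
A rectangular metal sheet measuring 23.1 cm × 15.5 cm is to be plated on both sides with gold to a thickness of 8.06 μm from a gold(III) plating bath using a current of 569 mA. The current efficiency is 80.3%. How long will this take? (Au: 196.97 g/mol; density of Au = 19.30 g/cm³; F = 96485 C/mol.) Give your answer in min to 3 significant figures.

Plated area = 2 × 23.1 × 15.5 = 716.1 cm²
Volume = 716.1 × 8.06×10⁻⁴ cm = 0.5772 cm³
m(Au) = 0.5772 × 19.30 = 11.14 g
n(Au) = 11.14 / 196.97 = 0.05656 mol; n(e⁻) = 3 × 0.05656 = 0.1697 mol
Q = 0.1697 × 96485 / 0.803 = 20390 C
t = 20390 / 0.569 = 35830 s = 597 min

597 min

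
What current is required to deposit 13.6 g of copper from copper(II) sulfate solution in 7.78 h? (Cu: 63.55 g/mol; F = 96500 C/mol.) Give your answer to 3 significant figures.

1.47 A

n(Cu) = 13.6 / 63.55 = 0.2140 mol
Cu²⁺ + 2e⁻ → Cu, so n(e⁻) = 2 × 0.2140 = 0.4280 mol
Q = 0.4280 × 96500 = 41300 C
I = Q / t = 41300 / 28008 s = 1.47 A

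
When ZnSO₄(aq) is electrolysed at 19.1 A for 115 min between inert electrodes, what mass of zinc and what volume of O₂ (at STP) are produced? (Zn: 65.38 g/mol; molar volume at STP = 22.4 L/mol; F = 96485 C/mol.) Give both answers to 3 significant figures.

Q = 19.1 × 6900 = 1.318×10^5 C; n(e⁻) = 1.318×10^5 / 96485 = 1.366 mol
Cathode: Zn²⁺ + 2e⁻ → Zn → n(Zn) = 1.366/2 = 0.6830 mol → 44.7 g
Anode: 2H₂O → O₂ + 4H⁺ + 4e⁻ → n(O₂) = 1.366/4 = 0.3415 mol → 7.65 L

44.7 g Zn; 7.65 L O₂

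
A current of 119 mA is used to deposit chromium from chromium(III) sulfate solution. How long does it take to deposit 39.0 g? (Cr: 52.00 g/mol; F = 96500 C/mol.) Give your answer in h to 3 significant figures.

507 h

n(Cr) = 39.0 / 52.00 = 0.7500 mol
Cr³⁺ + 3e⁻ → Cr, so n(e⁻) = 3 × 0.7500 = 2.250 mol
Q = 2.250 × 96500 = 2.171×10^5 C
t = Q / I = 2.171×10^5 / 0.119 = 1.824×10^6 s = 507 h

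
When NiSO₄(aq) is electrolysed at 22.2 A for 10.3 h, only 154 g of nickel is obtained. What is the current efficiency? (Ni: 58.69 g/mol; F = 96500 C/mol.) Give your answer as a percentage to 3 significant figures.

61.5%

Q = 22.2 × 37080 = 8.232×10^5 C
n(e⁻) = 8.232×10^5 / 96500 = 8.531 mol
Ni²⁺ + 2e⁻ → Ni, so theoretical n(Ni) = 4.266 mol → 250.4 g
Efficiency = 154 / 250.4 = 0.6150 = 61.5%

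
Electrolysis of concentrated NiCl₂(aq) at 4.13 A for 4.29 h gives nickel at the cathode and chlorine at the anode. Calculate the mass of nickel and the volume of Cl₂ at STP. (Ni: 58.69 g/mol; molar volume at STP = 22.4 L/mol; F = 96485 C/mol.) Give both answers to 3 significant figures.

19.4 g Ni; 7.40 L Cl₂

Q = 4.13 × 15444 = 63780 C; n(e⁻) = 63780 / 96485 = 0.6610 mol
Cathode: Ni²⁺ + 2e⁻ → Ni → n(Ni) = 0.6610/2 = 0.3305 mol → 19.4 g
Anode: 2Cl⁻ → Cl₂ + 2e⁻ → n(Cl₂) = 0.6610/2 = 0.3305 mol → 7.40 L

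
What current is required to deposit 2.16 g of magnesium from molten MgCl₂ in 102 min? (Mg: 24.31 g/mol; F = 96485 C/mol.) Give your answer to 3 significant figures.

n(Mg) = 2.16 / 24.31 = 0.08885 mol
Mg²⁺ + 2e⁻ → Mg, so n(e⁻) = 2 × 0.08885 = 0.1777 mol
Q = 0.1777 × 96485 = 17150 C
I = Q / t = 17150 / 6120 s = 2.80 A

2.80 A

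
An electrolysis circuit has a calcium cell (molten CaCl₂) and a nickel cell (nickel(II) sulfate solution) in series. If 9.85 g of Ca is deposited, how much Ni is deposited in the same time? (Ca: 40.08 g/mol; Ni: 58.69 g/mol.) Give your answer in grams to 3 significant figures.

n(Ca) = 9.85 / 40.08 = 0.2458 mol
Ca²⁺ + 2e⁻ → Ca, so n(e⁻) = 2 × 0.2458 = 0.4916 mol
In series, the same 0.4916 mol of electrons flows through the second cell.
Ni²⁺ + 2e⁻ → Ni, so n(Ni) = 0.4916 / 2 = 0.2458 mol
m(Ni) = 0.2458 × 58.69 = 14.4 g

14.4 g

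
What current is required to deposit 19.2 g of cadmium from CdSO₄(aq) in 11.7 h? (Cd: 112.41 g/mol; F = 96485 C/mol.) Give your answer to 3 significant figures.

0.783 A

n(Cd) = 19.2 / 112.41 = 0.1708 mol
Cd²⁺ + 2e⁻ → Cd, so n(e⁻) = 2 × 0.1708 = 0.3416 mol
Q = 0.3416 × 96485 = 32960 C
I = Q / t = 32960 / 42120 s = 0.783 A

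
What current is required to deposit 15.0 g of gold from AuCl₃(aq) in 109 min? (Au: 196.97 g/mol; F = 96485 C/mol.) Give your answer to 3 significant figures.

n(Au) = 15.0 / 196.97 = 0.07615 mol
Au³⁺ + 3e⁻ → Au, so n(e⁻) = 3 × 0.07615 = 0.2285 mol
Q = 0.2285 × 96485 = 22050 C
I = Q / t = 22050 / 6540 s = 3.37 A

3.37 A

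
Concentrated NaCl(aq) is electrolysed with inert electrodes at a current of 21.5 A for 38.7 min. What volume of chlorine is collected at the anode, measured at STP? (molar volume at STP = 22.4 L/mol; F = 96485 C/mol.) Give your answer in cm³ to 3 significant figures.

Charge passed = 21.5 × 2322 = 49920 C
n(e⁻) = 49920 / 96485 = 0.5174 mol
2Cl⁻ → Cl₂ + 2e⁻, so n(Cl₂) = 0.5174 / 2 = 0.2587 mol
V = 0.2587 × 22.4 = 5.795 L
= 5800 cm³

5800 cm³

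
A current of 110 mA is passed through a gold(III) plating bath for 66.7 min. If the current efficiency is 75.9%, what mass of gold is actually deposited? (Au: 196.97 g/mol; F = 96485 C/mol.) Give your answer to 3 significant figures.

0.227 g

Q = 0.110 × 4002 = 440.2 C
n(e⁻) = 440.2 / 96485 = 0.004562 mol
Au³⁺ + 3e⁻ → Au, so theoretical m(Au) = 0.001521 × 196.97 = 0.2996 g
Actual mass = 75.9% × 0.2996 = 0.227 g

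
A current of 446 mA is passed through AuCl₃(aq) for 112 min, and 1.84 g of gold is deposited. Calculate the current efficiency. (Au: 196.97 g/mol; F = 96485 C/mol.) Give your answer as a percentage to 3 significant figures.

90.2%

Q = 0.446 × 6720 = 2997 C
n(e⁻) = 2997 / 96485 = 0.03106 mol
Au³⁺ + 3e⁻ → Au, so theoretical n(Au) = 0.01035 mol → 2.039 g
Efficiency = 1.84 / 2.039 = 0.9024 = 90.2%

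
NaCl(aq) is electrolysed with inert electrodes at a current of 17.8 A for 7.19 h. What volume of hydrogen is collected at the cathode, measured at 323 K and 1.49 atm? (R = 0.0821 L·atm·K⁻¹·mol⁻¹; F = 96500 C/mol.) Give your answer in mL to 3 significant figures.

Q = 17.8 A × 25884 s = 4.607×10^5 C
Moles of electrons = 4.607×10^5 / 96500 = 4.774 mol
2H⁺ + 2e⁻ → H₂, so n(H₂) = 4.774 / 2 = 2.387 mol
V = nRT/P = 2.387 × 0.0821 × 323 / 1.49 = 42.48 L
= 42500 mL

42500 mL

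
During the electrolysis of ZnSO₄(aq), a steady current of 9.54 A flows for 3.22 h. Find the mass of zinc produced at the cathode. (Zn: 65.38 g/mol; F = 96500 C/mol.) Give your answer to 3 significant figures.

Q = 9.54 A × 11592 s = 1.106×10^5 C
n(e⁻) = 1.106×10^5 / 96500 = 1.146 mol
Zn²⁺ + 2e⁻ → Zn, so n(Zn) = 1.146 / 2 = 0.5730 mol
m = 0.5730 × 65.38 = 37.5 g

37.5 g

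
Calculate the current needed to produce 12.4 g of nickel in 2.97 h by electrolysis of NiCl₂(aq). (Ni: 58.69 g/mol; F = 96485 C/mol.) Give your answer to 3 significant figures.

3.81 A

n(Ni) = 12.4 / 58.69 = 0.2113 mol
Ni²⁺ + 2e⁻ → Ni, so n(e⁻) = 2 × 0.2113 = 0.4226 mol
Q = 0.4226 × 96485 = 40770 C
I = Q / t = 40770 / 10692 s = 3.81 A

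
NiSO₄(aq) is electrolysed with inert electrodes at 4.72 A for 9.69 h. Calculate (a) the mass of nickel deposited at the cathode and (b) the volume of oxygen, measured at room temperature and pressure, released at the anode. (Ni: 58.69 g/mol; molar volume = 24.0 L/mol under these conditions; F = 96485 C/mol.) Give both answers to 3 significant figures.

50.1 g Ni; 10.2 L O₂

Q = 4.72 × 34884 = 1.647×10^5 C; n(e⁻) = 1.647×10^5 / 96485 = 1.707 mol
Cathode: Ni²⁺ + 2e⁻ → Ni → n(Ni) = 1.707/2 = 0.8535 mol → 50.1 g
Anode: 2H₂O → O₂ + 4H⁺ + 4e⁻ → n(O₂) = 1.707/4 = 0.4268 mol → 10.2 L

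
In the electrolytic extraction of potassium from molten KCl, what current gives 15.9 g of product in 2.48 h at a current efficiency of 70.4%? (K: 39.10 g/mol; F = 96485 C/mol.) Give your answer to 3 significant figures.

6.24 A

n(K) = 15.9 / 39.10 = 0.4066 mol
K⁺ + e⁻ → K, so n(e⁻) = 0.4066 mol
Q = 0.4066 × 96485 / 0.704 = 55730 C
I = Q / t = 55730 / 8928 s = 6.24 A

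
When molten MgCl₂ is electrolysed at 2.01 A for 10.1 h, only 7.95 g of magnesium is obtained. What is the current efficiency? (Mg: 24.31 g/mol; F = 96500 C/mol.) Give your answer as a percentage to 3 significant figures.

Q = 2.01 × 36360 = 73080 C
n(e⁻) = 73080 / 96500 = 0.7573 mol
Mg²⁺ + 2e⁻ → Mg, so theoretical n(Mg) = 0.3787 mol → 9.206 g
Efficiency = 7.95 / 9.206 = 0.8636 = 86.4%

86.4%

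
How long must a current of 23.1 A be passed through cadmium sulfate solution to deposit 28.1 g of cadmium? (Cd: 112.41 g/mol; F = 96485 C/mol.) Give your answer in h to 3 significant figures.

0.580 h

n(Cd) = 28.1 / 112.41 = 0.2500 mol
Cd²⁺ + 2e⁻ → Cd, so n(e⁻) = 2 × 0.2500 = 0.5000 mol
Q = 0.5000 × 96485 = 48240 C
t = Q / I = 48240 / 23.1 = 2088 s = 0.580 h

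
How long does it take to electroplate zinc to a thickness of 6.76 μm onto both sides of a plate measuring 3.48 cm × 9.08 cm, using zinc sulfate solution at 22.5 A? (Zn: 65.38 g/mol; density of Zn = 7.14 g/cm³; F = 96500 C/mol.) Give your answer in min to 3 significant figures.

Plated area = 2 × 3.48 × 9.08 = 63.20 cm²
Volume = 63.20 × 6.76×10⁻⁴ cm = 0.04272 cm³
m(Zn) = 0.04272 × 7.14 = 0.3050 g
n(Zn) = 0.3050 / 65.38 = 0.004665 mol; n(e⁻) = 2 × 0.004665 = 0.009330 mol
Q = 0.009330 × 96500 = 900.3 C
t = 900.3 / 22.5 = 40.01 s = 0.667 min

0.667 min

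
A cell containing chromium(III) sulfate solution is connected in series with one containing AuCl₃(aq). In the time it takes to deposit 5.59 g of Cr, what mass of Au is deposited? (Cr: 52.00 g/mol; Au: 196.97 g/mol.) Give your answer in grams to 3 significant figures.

n(Cr) = 5.59 / 52.00 = 0.1075 mol
Cr³⁺ + 3e⁻ → Cr, so n(e⁻) = 3 × 0.1075 = 0.3225 mol
In series, the same 0.3225 mol of electrons flows through the second cell.
Au³⁺ + 3e⁻ → Au, so n(Au) = 0.3225 / 3 = 0.1075 mol
m(Au) = 0.1075 × 196.97 = 21.2 g

21.2 g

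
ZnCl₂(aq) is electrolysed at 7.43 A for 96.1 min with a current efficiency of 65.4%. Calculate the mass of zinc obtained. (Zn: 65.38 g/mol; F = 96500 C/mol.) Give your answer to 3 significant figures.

Q = 7.43 × 5766 = 42840 C
n(e⁻) = 42840 / 96500 = 0.4439 mol
Zn²⁺ + 2e⁻ → Zn, so theoretical m(Zn) = 0.2220 × 65.38 = 14.51 g
Actual mass = 65.4% × 14.51 = 9.49 g

9.49 g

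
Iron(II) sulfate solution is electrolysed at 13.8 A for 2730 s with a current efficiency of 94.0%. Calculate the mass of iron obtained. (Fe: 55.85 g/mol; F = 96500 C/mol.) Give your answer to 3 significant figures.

Q = 13.8 × 2730 = 37670 C
n(e⁻) = 37670 / 96500 = 0.3904 mol
Fe²⁺ + 2e⁻ → Fe, so theoretical m(Fe) = 0.1952 × 55.85 = 10.90 g
Actual mass = 94.0% × 10.90 = 10.2 g

10.2 g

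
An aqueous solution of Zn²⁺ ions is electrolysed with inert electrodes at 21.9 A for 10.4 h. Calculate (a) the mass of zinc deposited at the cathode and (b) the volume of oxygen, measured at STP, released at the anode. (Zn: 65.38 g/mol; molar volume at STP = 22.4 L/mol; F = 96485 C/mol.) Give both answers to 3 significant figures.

Q = 21.9 × 37440 = 8.199×10^5 C; n(e⁻) = 8.199×10^5 / 96485 = 8.498 mol
Cathode: Zn²⁺ + 2e⁻ → Zn → n(Zn) = 8.498/2 = 4.249 mol → 278 g
Anode: 2H₂O → O₂ + 4H⁺ + 4e⁻ → n(O₂) = 8.498/4 = 2.125 mol → 47.6 L

278 g Zn; 47.6 L O₂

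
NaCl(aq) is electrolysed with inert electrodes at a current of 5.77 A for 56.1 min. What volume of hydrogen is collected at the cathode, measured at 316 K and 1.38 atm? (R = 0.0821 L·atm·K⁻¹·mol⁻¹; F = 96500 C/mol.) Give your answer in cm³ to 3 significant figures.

Charge passed = 5.77 × 3366 = 19420 C
Moles of electrons = 19420 / 96500 = 0.2012 mol
2H⁺ + 2e⁻ → H₂, so n(H₂) = 0.2012 / 2 = 0.1006 mol
V = nRT/P = 0.1006 × 0.0821 × 316 / 1.38 = 1.891 L
= 1890 cm³

1890 cm³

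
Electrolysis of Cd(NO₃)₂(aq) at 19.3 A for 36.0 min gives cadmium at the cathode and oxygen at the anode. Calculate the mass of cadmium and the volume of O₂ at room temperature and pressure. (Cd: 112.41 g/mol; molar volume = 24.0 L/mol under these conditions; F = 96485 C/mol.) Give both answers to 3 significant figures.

24.3 g Cd; 2.59 L O₂

Q = 19.3 × 2160 = 41690 C; n(e⁻) = 41690 / 96485 = 0.4321 mol
Cathode: Cd²⁺ + 2e⁻ → Cd → n(Cd) = 0.4321/2 = 0.2161 mol → 24.3 g
Anode: 2H₂O → O₂ + 4H⁺ + 4e⁻ → n(O₂) = 0.4321/4 = 0.1080 mol → 2.59 L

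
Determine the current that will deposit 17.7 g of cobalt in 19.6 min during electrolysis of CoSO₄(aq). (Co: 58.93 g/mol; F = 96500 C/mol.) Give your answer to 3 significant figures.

49.3 A

n(Co) = 17.7 / 58.93 = 0.3004 mol
Co²⁺ + 2e⁻ → Co, so n(e⁻) = 2 × 0.3004 = 0.6008 mol
Q = 0.6008 × 96500 = 57980 C
I = Q / t = 57980 / 1176 s = 49.3 A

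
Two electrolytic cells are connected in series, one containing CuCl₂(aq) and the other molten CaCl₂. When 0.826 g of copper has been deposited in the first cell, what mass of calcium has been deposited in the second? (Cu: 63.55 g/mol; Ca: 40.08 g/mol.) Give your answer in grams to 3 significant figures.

0.521 g

n(Cu) = 0.826 / 63.55 = 0.01300 mol
Cu²⁺ + 2e⁻ → Cu, so n(e⁻) = 2 × 0.01300 = 0.02600 mol
In series, the same 0.02600 mol of electrons flows through the second cell.
Ca²⁺ + 2e⁻ → Ca, so n(Ca) = 0.02600 / 2 = 0.01300 mol
m(Ca) = 0.01300 × 40.08 = 0.521 g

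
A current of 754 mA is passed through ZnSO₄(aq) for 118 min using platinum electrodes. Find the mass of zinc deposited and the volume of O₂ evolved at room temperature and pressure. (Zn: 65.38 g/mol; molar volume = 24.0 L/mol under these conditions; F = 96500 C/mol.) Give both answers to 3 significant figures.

Q = 0.754 × 7080 = 5338 C; n(e⁻) = 5338 / 96500 = 0.05532 mol
Cathode: Zn²⁺ + 2e⁻ → Zn → n(Zn) = 0.05532/2 = 0.02766 mol → 1.81 g
Anode: 2H₂O → O₂ + 4H⁺ + 4e⁻ → n(O₂) = 0.05532/4 = 0.01383 mol → 0.332 L

1.81 g Zn; 0.332 L O₂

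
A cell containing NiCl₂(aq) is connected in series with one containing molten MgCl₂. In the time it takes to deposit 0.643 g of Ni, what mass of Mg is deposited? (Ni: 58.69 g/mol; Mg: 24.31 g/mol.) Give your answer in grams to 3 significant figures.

0.266 g

n(Ni) = 0.643 / 58.69 = 0.01096 mol
Ni²⁺ + 2e⁻ → Ni, so n(e⁻) = 2 × 0.01096 = 0.02192 mol
Same current for the same time ⇒ same n(e⁻) = 0.02192 mol in both cells.
Mg²⁺ + 2e⁻ → Mg, so n(Mg) = 0.02192 / 2 = 0.01096 mol
m(Mg) = 0.01096 × 24.31 = 0.266 g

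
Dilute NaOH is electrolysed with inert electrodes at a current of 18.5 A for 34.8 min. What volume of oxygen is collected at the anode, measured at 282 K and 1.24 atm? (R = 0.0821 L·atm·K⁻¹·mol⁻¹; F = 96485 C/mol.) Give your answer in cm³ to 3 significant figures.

1870 cm³

Charge passed = 18.5 × 2088 = 38630 C
n(e⁻) = Q/F = 38630/96485 = 0.4004 mol
2H₂O → O₂ + 4H⁺ + 4e⁻, so n(O₂) = 0.4004 / 4 = 0.1001 mol
V = nRT/P = 0.1001 × 0.0821 × 282 / 1.24 = 1.869 L
= 1870 cm³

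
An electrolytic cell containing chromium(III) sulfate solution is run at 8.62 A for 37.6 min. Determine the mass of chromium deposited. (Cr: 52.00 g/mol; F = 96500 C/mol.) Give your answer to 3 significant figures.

3.49 g

Charge passed = 8.62 × 2256 = 19450 C
n(e⁻) = 19450 / 96500 = 0.2016 mol
Cr³⁺ + 3e⁻ → Cr, so n(Cr) = 0.2016 / 3 = 0.06720 mol
m = 0.06720 × 52.00 = 3.49 g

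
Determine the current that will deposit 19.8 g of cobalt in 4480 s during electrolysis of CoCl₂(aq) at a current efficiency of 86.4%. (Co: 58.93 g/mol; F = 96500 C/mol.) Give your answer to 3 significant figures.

n(Co) = 19.8 / 58.93 = 0.3360 mol
Co²⁺ + 2e⁻ → Co, so n(e⁻) = 2 × 0.3360 = 0.6720 mol
Q = 0.6720 × 96500 / 0.864 = 75060 C
I = Q / t = 75060 / 4480 s = 16.8 A

16.8 A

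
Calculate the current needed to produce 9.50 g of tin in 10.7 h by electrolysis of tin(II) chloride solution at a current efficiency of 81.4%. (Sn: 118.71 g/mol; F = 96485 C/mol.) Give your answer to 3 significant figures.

n(Sn) = 9.50 / 118.71 = 0.08003 mol
Sn²⁺ + 2e⁻ → Sn, so n(e⁻) = 2 × 0.08003 = 0.1601 mol
Q = 0.1601 × 96485 / 0.814 = 18980 C
I = Q / t = 18980 / 38520 s = 0.493 A

0.493 A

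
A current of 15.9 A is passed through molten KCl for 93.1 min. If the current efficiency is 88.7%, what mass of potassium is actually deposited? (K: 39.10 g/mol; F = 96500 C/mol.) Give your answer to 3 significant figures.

Q = 15.9 × 5586 = 88820 C
n(e⁻) = 88820 / 96500 = 0.9204 mol
K⁺ + e⁻ → K, so theoretical m(K) = 0.9204 × 39.10 = 35.99 g
Actual mass = 88.7% × 35.99 = 31.9 g

31.9 g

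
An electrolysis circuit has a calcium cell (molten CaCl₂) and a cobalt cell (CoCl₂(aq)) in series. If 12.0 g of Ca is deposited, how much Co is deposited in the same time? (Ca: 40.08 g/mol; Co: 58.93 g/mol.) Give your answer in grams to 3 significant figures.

17.6 g

n(Ca) = 12.0 / 40.08 = 0.2994 mol
Ca²⁺ + 2e⁻ → Ca, so n(e⁻) = 2 × 0.2994 = 0.5988 mol
In series, the same 0.5988 mol of electrons flows through the second cell.
Co²⁺ + 2e⁻ → Co, so n(Co) = 0.5988 / 2 = 0.2994 mol
m(Co) = 0.2994 × 58.93 = 17.6 g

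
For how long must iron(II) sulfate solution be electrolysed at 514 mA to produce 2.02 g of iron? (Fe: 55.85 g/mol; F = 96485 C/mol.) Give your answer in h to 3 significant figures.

n(Fe) = 2.02 / 55.85 = 0.03617 mol
Fe²⁺ + 2e⁻ → Fe, so n(e⁻) = 2 × 0.03617 = 0.07234 mol
Q = 0.07234 × 96485 = 6980 C
t = Q / I = 6980 / 0.514 = 13580 s = 3.77 h

3.77 h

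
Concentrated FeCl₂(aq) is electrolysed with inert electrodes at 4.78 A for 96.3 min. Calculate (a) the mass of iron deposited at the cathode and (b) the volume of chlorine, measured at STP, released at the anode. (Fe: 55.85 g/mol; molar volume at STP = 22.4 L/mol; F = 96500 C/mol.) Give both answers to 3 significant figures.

7.99 g Fe; 3.21 L Cl₂

Q = 4.78 × 5778 = 27620 C; n(e⁻) = 27620 / 96500 = 0.2862 mol
Cathode: Fe²⁺ + 2e⁻ → Fe → n(Fe) = 0.2862/2 = 0.1431 mol → 7.99 g
Anode: 2Cl⁻ → Cl₂ + 2e⁻ → n(Cl₂) = 0.2862/2 = 0.1431 mol → 3.21 L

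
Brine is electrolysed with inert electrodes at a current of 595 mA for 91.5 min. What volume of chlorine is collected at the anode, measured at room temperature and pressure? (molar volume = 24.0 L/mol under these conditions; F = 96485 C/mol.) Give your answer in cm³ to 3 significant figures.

406 cm³

Q = 0.595 A × 5490 s = 3267 C
n(e⁻) = 3267 / 96485 = 0.03386 mol
2Cl⁻ → Cl₂ + 2e⁻, so n(Cl₂) = 0.03386 / 2 = 0.01693 mol
V = 0.01693 × 24.0 = 0.4063 L
= 406 cm³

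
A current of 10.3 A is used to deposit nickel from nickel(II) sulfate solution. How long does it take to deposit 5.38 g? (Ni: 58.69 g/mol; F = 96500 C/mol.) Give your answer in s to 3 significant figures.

1720 s

n(Ni) = 5.38 / 58.69 = 0.09167 mol
Ni²⁺ + 2e⁻ → Ni, so n(e⁻) = 2 × 0.09167 = 0.1833 mol
Q = 0.1833 × 96500 = 17690 C
t = Q / I = 17690 / 10.3 = 1717 s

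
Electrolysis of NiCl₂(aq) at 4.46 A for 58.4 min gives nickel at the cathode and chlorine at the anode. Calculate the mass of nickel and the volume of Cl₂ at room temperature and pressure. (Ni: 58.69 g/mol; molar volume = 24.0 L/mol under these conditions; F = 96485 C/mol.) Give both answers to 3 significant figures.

Q = 4.46 × 3504 = 15630 C; n(e⁻) = 15630 / 96485 = 0.1620 mol
Cathode: Ni²⁺ + 2e⁻ → Ni → n(Ni) = 0.1620/2 = 0.08100 mol → 4.75 g
Anode: 2Cl⁻ → Cl₂ + 2e⁻ → n(Cl₂) = 0.1620/2 = 0.08100 mol → 1.94 L

4.75 g Ni; 1.94 L Cl₂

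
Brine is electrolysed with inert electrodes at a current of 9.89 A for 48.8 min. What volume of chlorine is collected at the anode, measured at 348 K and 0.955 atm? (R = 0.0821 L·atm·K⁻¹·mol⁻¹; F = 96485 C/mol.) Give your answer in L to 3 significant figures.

Charge passed = 9.89 × 2928 = 28960 C
n(e⁻) = 28960 / 96485 = 0.3002 mol
2Cl⁻ → Cl₂ + 2e⁻, so n(Cl₂) = 0.3002 / 2 = 0.1501 mol
V = nRT/P = 0.1501 × 0.0821 × 348 / 0.955 = 4.491 L

4.49 L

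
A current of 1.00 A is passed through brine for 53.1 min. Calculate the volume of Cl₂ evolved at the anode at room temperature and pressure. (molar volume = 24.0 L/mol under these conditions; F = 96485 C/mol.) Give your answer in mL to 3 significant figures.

Q = It = 1.00 × 3186 = 3186 C
n(e⁻) = Q/F = 3186/96485 = 0.03302 mol
2Cl⁻ → Cl₂ + 2e⁻, so n(Cl₂) = 0.03302 / 2 = 0.01651 mol
V = 0.01651 × 24.0 = 0.3962 L
= 396 mL

396 mL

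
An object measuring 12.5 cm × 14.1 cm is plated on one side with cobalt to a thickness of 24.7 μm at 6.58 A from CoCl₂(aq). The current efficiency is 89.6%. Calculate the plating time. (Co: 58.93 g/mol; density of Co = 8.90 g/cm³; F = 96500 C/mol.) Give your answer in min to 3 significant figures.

Plated area = 12.5 × 14.1 = 176.3 cm²
Volume = 176.3 × 24.7×10⁻⁴ cm = 0.4355 cm³
m(Co) = 0.4355 × 8.90 = 3.876 g
n(Co) = 3.876 / 58.93 = 0.06577 mol; n(e⁻) = 2 × 0.06577 = 0.1315 mol
Q = 0.1315 × 96500 / 0.896 = 14160 C
t = 14160 / 6.58 = 2152 s = 35.9 min

35.9 min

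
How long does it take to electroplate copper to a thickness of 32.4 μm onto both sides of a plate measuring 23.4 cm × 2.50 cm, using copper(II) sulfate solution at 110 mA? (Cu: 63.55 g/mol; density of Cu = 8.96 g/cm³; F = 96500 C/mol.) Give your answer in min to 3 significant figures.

1560 min

Plated area = 2 × 23.4 × 2.50 = 117.0 cm²
Volume = 117.0 × 32.4×10⁻⁴ cm = 0.3791 cm³
m(Cu) = 0.3791 × 8.96 = 3.397 g
n(Cu) = 3.397 / 63.55 = 0.05345 mol; n(e⁻) = 2 × 0.05345 = 0.1069 mol
Q = 0.1069 × 96500 = 10320 C
t = 10320 / 0.110 = 93820 s = 1560 min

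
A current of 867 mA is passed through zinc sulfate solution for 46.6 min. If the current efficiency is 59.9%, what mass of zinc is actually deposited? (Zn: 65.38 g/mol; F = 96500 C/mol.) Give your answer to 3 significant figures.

Q = 0.867 × 2796 = 2424 C
n(e⁻) = 2424 / 96500 = 0.02512 mol
Zn²⁺ + 2e⁻ → Zn, so theoretical m(Zn) = 0.01256 × 65.38 = 0.8212 g
Actual mass = 59.9% × 0.8212 = 0.492 g

0.492 g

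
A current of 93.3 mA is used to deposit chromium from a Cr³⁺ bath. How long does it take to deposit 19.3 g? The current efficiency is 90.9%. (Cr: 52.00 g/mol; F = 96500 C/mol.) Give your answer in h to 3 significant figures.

n(Cr) = 19.3 / 52.00 = 0.3712 mol
Cr³⁺ + 3e⁻ → Cr, so n(e⁻) = 3 × 0.3712 = 1.114 mol
Q = 1.114 × 96500 / 0.909 = 1.183×10^5 C
t = Q / I = 1.183×10^5 / 0.0933 = 1.268×10^6 s = 352 h

352 h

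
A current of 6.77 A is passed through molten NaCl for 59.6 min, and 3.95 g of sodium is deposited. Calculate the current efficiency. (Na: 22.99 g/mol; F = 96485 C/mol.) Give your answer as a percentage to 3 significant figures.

Q = 6.77 × 3576 = 24210 C
n(e⁻) = 24210 / 96485 = 0.2509 mol
Na⁺ + e⁻ → Na, so theoretical n(Na) = 0.2509 mol → 5.768 g
Efficiency = 3.95 / 5.768 = 0.6848 = 68.5%

68.5%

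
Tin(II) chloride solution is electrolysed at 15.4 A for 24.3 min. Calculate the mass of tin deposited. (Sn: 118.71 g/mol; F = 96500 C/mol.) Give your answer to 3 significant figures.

13.8 g

Q = 15.4 A × 1458 s = 22450 C
Moles of electrons = 22450 / 96500 = 0.2326 mol
Sn²⁺ + 2e⁻ → Sn, so n(Sn) = 0.2326 / 2 = 0.1163 mol
m = 0.1163 × 118.71 = 13.8 g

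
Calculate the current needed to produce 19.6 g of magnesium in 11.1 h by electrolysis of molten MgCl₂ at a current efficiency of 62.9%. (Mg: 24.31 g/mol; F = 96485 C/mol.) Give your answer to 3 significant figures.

6.19 A

n(Mg) = 19.6 / 24.31 = 0.8063 mol
Mg²⁺ + 2e⁻ → Mg, so n(e⁻) = 2 × 0.8063 = 1.613 mol
Q = 1.613 × 96485 / 0.629 = 2.474×10^5 C
I = Q / t = 2.474×10^5 / 39960 s = 6.19 A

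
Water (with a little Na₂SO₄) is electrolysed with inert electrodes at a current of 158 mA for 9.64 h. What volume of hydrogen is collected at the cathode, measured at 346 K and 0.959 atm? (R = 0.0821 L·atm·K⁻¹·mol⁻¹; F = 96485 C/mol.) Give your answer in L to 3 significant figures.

0.842 L

Q = It = 0.158 × 34704 = 5483 C
Moles of electrons = 5483 / 96485 = 0.05683 mol
2H⁺ + 2e⁻ → H₂, so n(H₂) = 0.05683 / 2 = 0.02842 mol
V = nRT/P = 0.02842 × 0.0821 × 346 / 0.959 = 0.8418 L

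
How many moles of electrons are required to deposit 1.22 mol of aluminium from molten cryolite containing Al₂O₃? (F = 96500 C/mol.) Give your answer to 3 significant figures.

3.66 mol

Al³⁺ + 3e⁻ → Al, so n(e⁻) = 3 × 1.22 = 3.660 mol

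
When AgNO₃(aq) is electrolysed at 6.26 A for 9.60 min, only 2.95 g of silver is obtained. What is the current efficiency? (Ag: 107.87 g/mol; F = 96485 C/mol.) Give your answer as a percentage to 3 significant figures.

73.2%

Q = 6.26 × 576 = 3606 C
n(e⁻) = 3606 / 96485 = 0.03737 mol
Ag⁺ + e⁻ → Ag, so theoretical n(Ag) = 0.03737 mol → 4.031 g
Efficiency = 2.95 / 4.031 = 0.7318 = 73.2%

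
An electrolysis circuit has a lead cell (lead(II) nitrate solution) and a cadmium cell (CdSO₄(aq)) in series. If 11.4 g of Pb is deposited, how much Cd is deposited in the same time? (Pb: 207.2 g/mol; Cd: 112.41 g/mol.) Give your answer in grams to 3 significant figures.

n(Pb) = 11.4 / 207.2 = 0.05502 mol
Pb²⁺ + 2e⁻ → Pb, so n(e⁻) = 2 × 0.05502 = 0.1100 mol
The cells are in series, so the same charge (and hence the same n(e⁻) = 0.1100 mol) passes through both.
Cd²⁺ + 2e⁻ → Cd, so n(Cd) = 0.1100 / 2 = 0.05500 mol
m(Cd) = 0.05500 × 112.41 = 6.18 g

6.18 g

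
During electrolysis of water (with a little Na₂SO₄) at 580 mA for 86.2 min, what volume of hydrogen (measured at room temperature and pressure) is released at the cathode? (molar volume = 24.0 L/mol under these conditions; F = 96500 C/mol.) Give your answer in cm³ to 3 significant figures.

Charge passed = 0.580 × 5172 = 3000 C
n(e⁻) = Q/F = 3000/96500 = 0.03109 mol
2H⁺ + 2e⁻ → H₂, so n(H₂) = 0.03109 / 2 = 0.01555 mol
V = 0.01555 × 24.0 = 0.3732 L
= 373 cm³

373 cm³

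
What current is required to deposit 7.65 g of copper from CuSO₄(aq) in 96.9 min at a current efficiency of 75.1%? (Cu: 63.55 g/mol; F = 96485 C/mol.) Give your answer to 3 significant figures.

5.32 A

n(Cu) = 7.65 / 63.55 = 0.1204 mol
Cu²⁺ + 2e⁻ → Cu, so n(e⁻) = 2 × 0.1204 = 0.2408 mol
Q = 0.2408 × 96485 / 0.751 = 30940 C
I = Q / t = 30940 / 5814 s = 5.32 A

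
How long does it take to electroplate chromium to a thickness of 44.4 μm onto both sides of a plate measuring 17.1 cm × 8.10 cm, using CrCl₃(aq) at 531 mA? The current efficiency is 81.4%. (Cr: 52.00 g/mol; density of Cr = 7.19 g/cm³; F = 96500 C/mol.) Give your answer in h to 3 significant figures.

31.6 h

Plated area = 2 × 17.1 × 8.10 = 277.0 cm²
Volume = 277.0 × 44.4×10⁻⁴ cm = 1.230 cm³
m(Cr) = 1.230 × 7.19 = 8.844 g
n(Cr) = 8.844 / 52.00 = 0.1701 mol; n(e⁻) = 3 × 0.1701 = 0.5103 mol
Q = 0.5103 × 96500 / 0.814 = 60500 C
t = 60500 / 0.531 = 1.139×10^5 s = 31.6 h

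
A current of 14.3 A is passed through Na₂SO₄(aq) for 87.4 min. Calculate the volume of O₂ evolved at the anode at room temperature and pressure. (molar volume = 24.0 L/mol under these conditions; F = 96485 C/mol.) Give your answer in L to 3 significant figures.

4.66 L

Q = It = 14.3 × 5244 = 74990 C
Moles of electrons = 74990 / 96485 = 0.7772 mol
2H₂O → O₂ + 4H⁺ + 4e⁻, so n(O₂) = 0.7772 / 4 = 0.1943 mol
V = 0.1943 × 24.0 = 4.663 L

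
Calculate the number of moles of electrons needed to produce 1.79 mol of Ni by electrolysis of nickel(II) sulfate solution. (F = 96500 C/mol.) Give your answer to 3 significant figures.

Ni²⁺ + 2e⁻ → Ni, so n(e⁻) = 2 × 1.79 = 3.580 mol

3.58 mol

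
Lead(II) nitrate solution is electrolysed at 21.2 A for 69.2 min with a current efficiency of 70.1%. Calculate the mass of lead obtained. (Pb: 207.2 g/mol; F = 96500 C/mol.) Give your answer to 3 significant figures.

Q = 21.2 × 4152 = 88020 C
n(e⁻) = 88020 / 96500 = 0.9121 mol
Pb²⁺ + 2e⁻ → Pb, so theoretical m(Pb) = 0.4561 × 207.2 = 94.50 g
Actual mass = 70.1% × 94.50 = 66.2 g

66.2 g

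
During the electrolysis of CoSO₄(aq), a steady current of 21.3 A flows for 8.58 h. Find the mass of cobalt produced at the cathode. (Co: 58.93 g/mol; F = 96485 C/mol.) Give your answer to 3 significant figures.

201 g

Charge passed = 21.3 × 30888 = 6.579×10^5 C
Moles of electrons = 6.579×10^5 / 96485 = 6.819 mol
Co²⁺ + 2e⁻ → Co, so n(Co) = 6.819 / 2 = 3.410 mol
m = 3.410 × 58.93 = 201 g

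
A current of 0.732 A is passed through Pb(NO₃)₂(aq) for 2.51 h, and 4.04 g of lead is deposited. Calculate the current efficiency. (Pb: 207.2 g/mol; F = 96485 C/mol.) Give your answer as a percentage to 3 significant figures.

Q = 0.732 × 9036 = 6614 C
n(e⁻) = 6614 / 96485 = 0.06855 mol
Pb²⁺ + 2e⁻ → Pb, so theoretical n(Pb) = 0.03428 mol → 7.103 g
Efficiency = 4.04 / 7.103 = 0.5688 = 56.9%

56.9%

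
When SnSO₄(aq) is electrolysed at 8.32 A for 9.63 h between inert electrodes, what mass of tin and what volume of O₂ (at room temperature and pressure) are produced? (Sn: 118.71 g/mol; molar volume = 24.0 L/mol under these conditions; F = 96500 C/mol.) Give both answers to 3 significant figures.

177 g Sn; 17.9 L O₂

Q = 8.32 × 34668 = 2.884×10^5 C; n(e⁻) = 2.884×10^5 / 96500 = 2.989 mol
Cathode: Sn²⁺ + 2e⁻ → Sn → n(Sn) = 2.989/2 = 1.495 mol → 177 g
Anode: 2H₂O → O₂ + 4H⁺ + 4e⁻ → n(O₂) = 2.989/4 = 0.7473 mol → 17.9 L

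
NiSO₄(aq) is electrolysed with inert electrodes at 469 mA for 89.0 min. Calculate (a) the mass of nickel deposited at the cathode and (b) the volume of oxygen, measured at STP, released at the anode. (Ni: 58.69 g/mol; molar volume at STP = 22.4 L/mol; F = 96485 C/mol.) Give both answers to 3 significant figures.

Q = 0.469 × 5340 = 2504 C; n(e⁻) = 2504 / 96485 = 0.02595 mol
Cathode: Ni²⁺ + 2e⁻ → Ni → n(Ni) = 0.02595/2 = 0.01298 mol → 0.762 g
Anode: 2H₂O → O₂ + 4H⁺ + 4e⁻ → n(O₂) = 0.02595/4 = 0.006488 mol → 0.145 L

0.762 g Ni; 0.145 L O₂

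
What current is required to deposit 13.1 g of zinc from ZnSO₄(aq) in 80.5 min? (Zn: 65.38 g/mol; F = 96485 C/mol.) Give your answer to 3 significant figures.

8.01 A

n(Zn) = 13.1 / 65.38 = 0.2004 mol
Zn²⁺ + 2e⁻ → Zn, so n(e⁻) = 2 × 0.2004 = 0.4008 mol
Q = 0.4008 × 96485 = 38670 C
I = Q / t = 38670 / 4830 s = 8.01 A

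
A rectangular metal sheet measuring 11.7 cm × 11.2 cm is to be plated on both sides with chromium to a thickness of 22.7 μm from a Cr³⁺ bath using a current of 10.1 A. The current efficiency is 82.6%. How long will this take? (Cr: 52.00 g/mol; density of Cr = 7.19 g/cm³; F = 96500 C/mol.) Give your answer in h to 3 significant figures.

0.793 h

Plated area = 2 × 11.7 × 11.2 = 262.1 cm²
Volume = 262.1 × 22.7×10⁻⁴ cm = 0.5950 cm³
m(Cr) = 0.5950 × 7.19 = 4.278 g
n(Cr) = 4.278 / 52.00 = 0.08227 mol; n(e⁻) = 3 × 0.08227 = 0.2468 mol
Q = 0.2468 × 96500 / 0.826 = 28830 C
t = 28830 / 10.1 = 2854 s = 0.793 h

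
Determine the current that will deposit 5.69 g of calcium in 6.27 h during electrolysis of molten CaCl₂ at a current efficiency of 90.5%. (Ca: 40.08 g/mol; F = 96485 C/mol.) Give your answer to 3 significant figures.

n(Ca) = 5.69 / 40.08 = 0.1420 mol
Ca²⁺ + 2e⁻ → Ca, so n(e⁻) = 2 × 0.1420 = 0.2840 mol
Q = 0.2840 × 96485 / 0.905 = 30280 C
I = Q / t = 30280 / 22572 s = 1.34 A

1.34 A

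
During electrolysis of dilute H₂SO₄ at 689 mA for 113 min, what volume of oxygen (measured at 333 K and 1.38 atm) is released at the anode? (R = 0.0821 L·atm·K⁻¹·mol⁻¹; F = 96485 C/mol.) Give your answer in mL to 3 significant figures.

240 mL

Q = 0.689 A × 6780 s = 4671 C
n(e⁻) = Q/F = 4671/96485 = 0.04841 mol
2H₂O → O₂ + 4H⁺ + 4e⁻, so n(O₂) = 0.04841 / 4 = 0.01210 mol
V = nRT/P = 0.01210 × 0.0821 × 333 / 1.38 = 0.2397 L
= 240 mL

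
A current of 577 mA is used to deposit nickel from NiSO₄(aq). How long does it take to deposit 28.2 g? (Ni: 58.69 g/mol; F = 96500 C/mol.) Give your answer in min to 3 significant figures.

2680 min

n(Ni) = 28.2 / 58.69 = 0.4805 mol
Ni²⁺ + 2e⁻ → Ni, so n(e⁻) = 2 × 0.4805 = 0.9610 mol
Q = 0.9610 × 96500 = 92740 C
t = Q / I = 92740 / 0.577 = 1.607×10^5 s = 2680 min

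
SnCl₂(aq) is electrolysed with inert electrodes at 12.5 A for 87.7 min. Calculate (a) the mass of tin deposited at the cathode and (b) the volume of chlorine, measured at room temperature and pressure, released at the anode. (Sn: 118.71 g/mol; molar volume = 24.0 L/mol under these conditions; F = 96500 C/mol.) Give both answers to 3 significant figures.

Q = 12.5 × 5262 = 65780 C; n(e⁻) = 65780 / 96500 = 0.6817 mol
Cathode: Sn²⁺ + 2e⁻ → Sn → n(Sn) = 0.6817/2 = 0.3409 mol → 40.5 g
Anode: 2Cl⁻ → Cl₂ + 2e⁻ → n(Cl₂) = 0.6817/2 = 0.3409 mol → 8.18 L

40.5 g Sn; 8.18 L Cl₂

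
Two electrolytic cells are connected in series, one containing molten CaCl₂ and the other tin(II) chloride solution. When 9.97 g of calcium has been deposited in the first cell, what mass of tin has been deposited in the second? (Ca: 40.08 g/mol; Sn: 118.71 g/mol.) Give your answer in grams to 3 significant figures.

n(Ca) = 9.97 / 40.08 = 0.2488 mol
Ca²⁺ + 2e⁻ → Ca, so n(e⁻) = 2 × 0.2488 = 0.4976 mol
The cells are in series, so the same charge (and hence the same n(e⁻) = 0.4976 mol) passes through both.
Sn²⁺ + 2e⁻ → Sn, so n(Sn) = 0.4976 / 2 = 0.2488 mol
m(Sn) = 0.2488 × 118.71 = 29.5 g

29.5 g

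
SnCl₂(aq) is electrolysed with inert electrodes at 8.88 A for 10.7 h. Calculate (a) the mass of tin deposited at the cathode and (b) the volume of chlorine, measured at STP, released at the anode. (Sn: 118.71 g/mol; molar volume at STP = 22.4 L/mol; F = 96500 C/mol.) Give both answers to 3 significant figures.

Q = 8.88 × 38520 = 3.421×10^5 C; n(e⁻) = 3.421×10^5 / 96500 = 3.545 mol
Cathode: Sn²⁺ + 2e⁻ → Sn → n(Sn) = 3.545/2 = 1.773 mol → 210 g
Anode: 2Cl⁻ → Cl₂ + 2e⁻ → n(Cl₂) = 3.545/2 = 1.773 mol → 39.7 L

210 g Sn; 39.7 L Cl₂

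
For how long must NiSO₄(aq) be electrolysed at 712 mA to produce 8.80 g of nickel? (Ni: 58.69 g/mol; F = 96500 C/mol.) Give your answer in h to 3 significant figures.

11.3 h

n(Ni) = 8.80 / 58.69 = 0.1499 mol
Ni²⁺ + 2e⁻ → Ni, so n(e⁻) = 2 × 0.1499 = 0.2998 mol
Q = 0.2998 × 96500 = 28930 C
t = Q / I = 28930 / 0.712 = 40630 s = 11.3 h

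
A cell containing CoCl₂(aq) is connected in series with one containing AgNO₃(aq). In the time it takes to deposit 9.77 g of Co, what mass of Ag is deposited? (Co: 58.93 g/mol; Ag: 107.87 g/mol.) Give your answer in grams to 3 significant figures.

35.8 g

n(Co) = 9.77 / 58.93 = 0.1658 mol
Co²⁺ + 2e⁻ → Co, so n(e⁻) = 2 × 0.1658 = 0.3316 mol
Same current for the same time ⇒ same n(e⁻) = 0.3316 mol in both cells.
Ag⁺ + e⁻ → Ag, so n(Ag) = 0.3316 mol
m(Ag) = 0.3316 × 107.87 = 35.8 g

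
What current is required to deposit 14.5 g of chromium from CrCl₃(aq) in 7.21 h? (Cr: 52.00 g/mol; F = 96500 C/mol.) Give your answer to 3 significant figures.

3.11 A

n(Cr) = 14.5 / 52.00 = 0.2788 mol
Cr³⁺ + 3e⁻ → Cr, so n(e⁻) = 3 × 0.2788 = 0.8364 mol
Q = 0.8364 × 96500 = 80710 C
I = Q / t = 80710 / 25956 s = 3.11 A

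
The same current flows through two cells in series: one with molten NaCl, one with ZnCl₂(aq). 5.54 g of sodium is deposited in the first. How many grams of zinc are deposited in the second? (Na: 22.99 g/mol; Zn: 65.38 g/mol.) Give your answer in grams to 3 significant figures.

7.88 g

n(Na) = 5.54 / 22.99 = 0.2410 mol
Na⁺ + e⁻ → Na, so n(e⁻) = 0.2410 mol
In series, the same 0.2410 mol of electrons flows through the second cell.
Zn²⁺ + 2e⁻ → Zn, so n(Zn) = 0.2410 / 2 = 0.1205 mol
m(Zn) = 0.1205 × 65.38 = 7.88 g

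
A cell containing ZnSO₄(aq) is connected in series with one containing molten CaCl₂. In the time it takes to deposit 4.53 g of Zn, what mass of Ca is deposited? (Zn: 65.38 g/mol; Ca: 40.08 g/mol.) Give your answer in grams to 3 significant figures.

n(Zn) = 4.53 / 65.38 = 0.06929 mol
Zn²⁺ + 2e⁻ → Zn, so n(e⁻) = 2 × 0.06929 = 0.1386 mol
The cells are in series, so the same charge (and hence the same n(e⁻) = 0.1386 mol) passes through both.
Ca²⁺ + 2e⁻ → Ca, so n(Ca) = 0.1386 / 2 = 0.06930 mol
m(Ca) = 0.06930 × 40.08 = 2.78 g

2.78 g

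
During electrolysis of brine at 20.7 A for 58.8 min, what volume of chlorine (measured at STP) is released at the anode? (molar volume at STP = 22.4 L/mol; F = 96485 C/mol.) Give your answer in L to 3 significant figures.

Charge passed = 20.7 × 3528 = 73030 C
Moles of electrons = 73030 / 96485 = 0.7569 mol
2Cl⁻ → Cl₂ + 2e⁻, so n(Cl₂) = 0.7569 / 2 = 0.3785 mol
V = 0.3785 × 22.4 = 8.478 L

8.48 L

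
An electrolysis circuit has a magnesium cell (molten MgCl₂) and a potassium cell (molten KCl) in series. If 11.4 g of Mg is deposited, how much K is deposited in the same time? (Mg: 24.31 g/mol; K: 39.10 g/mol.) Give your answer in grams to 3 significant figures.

36.7 g

n(Mg) = 11.4 / 24.31 = 0.4689 mol
Mg²⁺ + 2e⁻ → Mg, so n(e⁻) = 2 × 0.4689 = 0.9378 mol
Same current for the same time ⇒ same n(e⁻) = 0.9378 mol in both cells.
K⁺ + e⁻ → K, so n(K) = 0.9378 mol
m(K) = 0.9378 × 39.10 = 36.7 g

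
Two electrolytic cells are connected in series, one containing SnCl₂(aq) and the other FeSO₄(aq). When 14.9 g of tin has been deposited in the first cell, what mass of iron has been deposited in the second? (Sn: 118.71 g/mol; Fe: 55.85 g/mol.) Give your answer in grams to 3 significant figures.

7.01 g

n(Sn) = 14.9 / 118.71 = 0.1255 mol
Sn²⁺ + 2e⁻ → Sn, so n(e⁻) = 2 × 0.1255 = 0.2510 mol
Same current for the same time ⇒ same n(e⁻) = 0.2510 mol in both cells.
Fe²⁺ + 2e⁻ → Fe, so n(Fe) = 0.2510 / 2 = 0.1255 mol
m(Fe) = 0.1255 × 55.85 = 7.01 g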